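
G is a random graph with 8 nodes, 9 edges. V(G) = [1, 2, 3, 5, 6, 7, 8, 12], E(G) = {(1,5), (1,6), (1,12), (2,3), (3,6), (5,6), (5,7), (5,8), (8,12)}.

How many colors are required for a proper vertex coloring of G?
χ(G) = 3

Clique number ω(G) = 3 (lower bound: χ ≥ ω).
The clique on [1, 5, 6] has size 3, forcing χ ≥ 3, and the coloring below uses 3 colors, so χ(G) = 3.
A valid 3-coloring: color 1: [3, 5, 12]; color 2: [2, 6, 7, 8]; color 3: [1].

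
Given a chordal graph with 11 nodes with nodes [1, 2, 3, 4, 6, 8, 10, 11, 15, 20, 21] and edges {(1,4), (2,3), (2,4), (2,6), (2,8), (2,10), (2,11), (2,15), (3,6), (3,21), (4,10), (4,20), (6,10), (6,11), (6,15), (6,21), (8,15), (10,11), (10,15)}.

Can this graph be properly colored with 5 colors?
A valid 5-coloring: color 1: [1, 2, 20, 21]; color 2: [4, 6, 8]; color 3: [3, 10]; color 4: [11, 15].
(χ(G) = 4 ≤ 5.)

Yes, G is 5-colorable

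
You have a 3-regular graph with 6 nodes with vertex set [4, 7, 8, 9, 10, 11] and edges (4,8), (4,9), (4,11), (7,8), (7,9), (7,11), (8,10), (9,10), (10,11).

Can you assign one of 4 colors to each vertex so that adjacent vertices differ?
A valid 4-coloring: color 1: [8, 9, 11]; color 2: [4, 7, 10].
(χ(G) = 2 ≤ 4.)

Yes, G is 4-colorable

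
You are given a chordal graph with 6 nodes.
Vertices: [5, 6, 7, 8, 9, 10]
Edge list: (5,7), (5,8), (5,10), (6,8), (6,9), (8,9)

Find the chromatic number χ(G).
χ(G) = 3

Clique number ω(G) = 3 (lower bound: χ ≥ ω).
The clique on [6, 8, 9] has size 3, forcing χ ≥ 3, and the coloring below uses 3 colors, so χ(G) = 3.
A valid 3-coloring: color 1: [7, 8, 10]; color 2: [5, 9]; color 3: [6].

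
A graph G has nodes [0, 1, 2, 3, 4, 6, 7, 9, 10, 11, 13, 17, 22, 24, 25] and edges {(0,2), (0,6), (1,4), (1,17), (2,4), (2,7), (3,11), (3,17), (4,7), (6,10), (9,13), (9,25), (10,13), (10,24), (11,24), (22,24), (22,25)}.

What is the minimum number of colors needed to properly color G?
Clique number ω(G) = 3 (lower bound: χ ≥ ω).
The clique on [2, 4, 7] has size 3, forcing χ ≥ 3, and the coloring below uses 3 colors, so χ(G) = 3.
A valid 3-coloring: color 1: [1, 2, 3, 6, 13, 24, 25]; color 2: [0, 4, 9, 10, 11, 17, 22]; color 3: [7].

χ(G) = 3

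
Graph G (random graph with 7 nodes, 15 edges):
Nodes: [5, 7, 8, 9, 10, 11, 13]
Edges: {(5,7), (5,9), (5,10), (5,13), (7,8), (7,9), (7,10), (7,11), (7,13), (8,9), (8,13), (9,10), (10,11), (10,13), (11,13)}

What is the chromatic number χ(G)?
χ(G) = 4

Clique number ω(G) = 4 (lower bound: χ ≥ ω).
The clique on [5, 7, 9, 10] has size 4, forcing χ ≥ 4, and the coloring below uses 4 colors, so χ(G) = 4.
A valid 4-coloring: color 1: [7]; color 2: [8, 10]; color 3: [9, 13]; color 4: [5, 11].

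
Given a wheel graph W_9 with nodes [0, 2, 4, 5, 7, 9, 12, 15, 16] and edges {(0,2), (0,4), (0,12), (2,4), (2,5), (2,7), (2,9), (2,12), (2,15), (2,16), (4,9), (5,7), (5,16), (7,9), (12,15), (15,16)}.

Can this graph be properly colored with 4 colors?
A valid 4-coloring: color 1: [2]; color 2: [4, 7, 12, 16]; color 3: [0, 5, 9, 15].
(χ(G) = 3 ≤ 4.)

Yes, G is 4-colorable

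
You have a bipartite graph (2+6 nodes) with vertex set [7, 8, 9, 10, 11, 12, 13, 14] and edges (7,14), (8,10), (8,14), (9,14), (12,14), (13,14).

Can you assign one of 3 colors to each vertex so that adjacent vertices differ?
A valid 3-coloring: color 1: [10, 11, 14]; color 2: [7, 8, 9, 12, 13].
(χ(G) = 2 ≤ 3.)

Yes, G is 3-colorable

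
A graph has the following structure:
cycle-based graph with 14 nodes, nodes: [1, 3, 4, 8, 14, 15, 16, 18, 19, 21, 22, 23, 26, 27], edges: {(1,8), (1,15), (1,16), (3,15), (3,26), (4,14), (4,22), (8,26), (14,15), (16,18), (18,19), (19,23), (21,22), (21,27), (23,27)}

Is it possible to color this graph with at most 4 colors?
A valid 4-coloring: color 1: [4, 15, 18, 21, 23, 26]; color 2: [1, 3, 14, 19, 22, 27]; color 3: [8, 16].
(χ(G) = 3 ≤ 4.)

Yes, G is 4-colorable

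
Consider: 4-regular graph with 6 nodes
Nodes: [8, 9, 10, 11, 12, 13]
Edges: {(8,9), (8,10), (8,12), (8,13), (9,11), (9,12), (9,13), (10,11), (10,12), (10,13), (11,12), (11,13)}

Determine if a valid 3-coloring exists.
A valid 3-coloring: color 1: [8, 11]; color 2: [12, 13]; color 3: [9, 10].
(χ(G) = 3 ≤ 3.)

Yes, G is 3-colorable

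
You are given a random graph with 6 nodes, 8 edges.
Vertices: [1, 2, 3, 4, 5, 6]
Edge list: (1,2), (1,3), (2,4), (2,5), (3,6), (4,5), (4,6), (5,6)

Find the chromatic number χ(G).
Clique number ω(G) = 3 (lower bound: χ ≥ ω).
The clique on [2, 4, 5] has size 3, forcing χ ≥ 3, and the coloring below uses 3 colors, so χ(G) = 3.
A valid 3-coloring: color 1: [2, 6]; color 2: [1, 4]; color 3: [3, 5].

χ(G) = 3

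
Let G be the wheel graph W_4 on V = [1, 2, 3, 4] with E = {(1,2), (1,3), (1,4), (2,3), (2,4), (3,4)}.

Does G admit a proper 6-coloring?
A valid 6-coloring: color 1: [3]; color 2: [4]; color 3: [2]; color 4: [1].
(χ(G) = 4 ≤ 6.)

Yes, G is 6-colorable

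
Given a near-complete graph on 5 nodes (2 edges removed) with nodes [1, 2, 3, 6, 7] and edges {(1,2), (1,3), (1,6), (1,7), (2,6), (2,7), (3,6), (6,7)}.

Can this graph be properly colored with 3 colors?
No, G is not 3-colorable

The clique on vertices [1, 2, 6, 7] has size 4 > 3, so it alone needs 4 colors.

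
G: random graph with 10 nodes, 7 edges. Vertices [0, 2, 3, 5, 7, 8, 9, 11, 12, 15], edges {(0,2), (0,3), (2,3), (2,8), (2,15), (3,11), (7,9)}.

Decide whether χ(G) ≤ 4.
Yes, G is 4-colorable

A valid 4-coloring: color 1: [2, 5, 9, 11, 12]; color 2: [3, 7, 8, 15]; color 3: [0].
(χ(G) = 3 ≤ 4.)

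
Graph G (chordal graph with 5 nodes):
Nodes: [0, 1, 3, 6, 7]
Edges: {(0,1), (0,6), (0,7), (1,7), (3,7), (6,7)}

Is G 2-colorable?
No, G is not 2-colorable

The clique on vertices [0, 1, 7] has size 3 > 2, so it alone needs 3 colors.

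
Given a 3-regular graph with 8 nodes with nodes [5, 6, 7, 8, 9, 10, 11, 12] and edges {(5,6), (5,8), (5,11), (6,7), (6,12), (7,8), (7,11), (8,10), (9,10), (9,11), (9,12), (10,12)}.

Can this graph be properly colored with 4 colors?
A valid 4-coloring: color 1: [6, 8, 9]; color 2: [5, 7, 10]; color 3: [11, 12].
(χ(G) = 3 ≤ 4.)

Yes, G is 4-colorable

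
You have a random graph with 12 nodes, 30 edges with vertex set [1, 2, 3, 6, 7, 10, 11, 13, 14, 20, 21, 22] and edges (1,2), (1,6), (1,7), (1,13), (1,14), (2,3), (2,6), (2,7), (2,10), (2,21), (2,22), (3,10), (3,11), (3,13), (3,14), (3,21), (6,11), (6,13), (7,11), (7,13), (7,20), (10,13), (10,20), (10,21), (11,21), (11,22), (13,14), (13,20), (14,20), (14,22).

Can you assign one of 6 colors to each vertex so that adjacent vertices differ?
A valid 6-coloring: color 1: [2, 11, 13]; color 2: [1, 3, 20, 22]; color 3: [6, 7, 10, 14]; color 4: [21].
(χ(G) = 4 ≤ 6.)

Yes, G is 6-colorable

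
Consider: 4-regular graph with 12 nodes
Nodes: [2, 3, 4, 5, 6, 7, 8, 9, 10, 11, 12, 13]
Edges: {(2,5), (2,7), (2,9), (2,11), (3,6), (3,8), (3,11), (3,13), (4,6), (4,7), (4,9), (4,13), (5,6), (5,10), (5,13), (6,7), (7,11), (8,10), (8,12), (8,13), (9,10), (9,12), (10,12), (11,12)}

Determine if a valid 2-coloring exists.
No, G is not 2-colorable

The clique on vertices [2, 7, 11] has size 3 > 2, so it alone needs 3 colors.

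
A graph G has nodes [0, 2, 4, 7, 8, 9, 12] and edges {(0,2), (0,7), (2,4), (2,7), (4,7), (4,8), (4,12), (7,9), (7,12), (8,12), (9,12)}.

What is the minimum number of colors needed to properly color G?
χ(G) = 3

Clique number ω(G) = 3 (lower bound: χ ≥ ω).
The clique on [4, 8, 12] has size 3, forcing χ ≥ 3, and the coloring below uses 3 colors, so χ(G) = 3.
A valid 3-coloring: color 1: [7, 8]; color 2: [2, 12]; color 3: [0, 4, 9].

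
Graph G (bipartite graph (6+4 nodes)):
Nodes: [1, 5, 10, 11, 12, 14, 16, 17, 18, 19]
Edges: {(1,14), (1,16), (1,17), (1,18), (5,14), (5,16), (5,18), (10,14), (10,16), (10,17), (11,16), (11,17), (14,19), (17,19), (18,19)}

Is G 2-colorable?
A valid 2-coloring: color 1: [1, 5, 10, 11, 12, 19]; color 2: [14, 16, 17, 18].
(χ(G) = 2 ≤ 2.)

Yes, G is 2-colorable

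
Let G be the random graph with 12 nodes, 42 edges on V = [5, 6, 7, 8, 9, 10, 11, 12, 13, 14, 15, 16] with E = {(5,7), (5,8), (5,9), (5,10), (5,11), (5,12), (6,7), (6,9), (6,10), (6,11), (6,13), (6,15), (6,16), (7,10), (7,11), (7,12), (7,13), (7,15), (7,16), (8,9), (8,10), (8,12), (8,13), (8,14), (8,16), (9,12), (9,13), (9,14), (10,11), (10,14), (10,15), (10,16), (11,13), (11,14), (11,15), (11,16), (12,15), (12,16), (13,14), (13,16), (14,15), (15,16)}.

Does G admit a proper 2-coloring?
No, G is not 2-colorable

The clique on vertices [6, 7, 10, 11, 15, 16] has size 6 > 2, so it alone needs 6 colors.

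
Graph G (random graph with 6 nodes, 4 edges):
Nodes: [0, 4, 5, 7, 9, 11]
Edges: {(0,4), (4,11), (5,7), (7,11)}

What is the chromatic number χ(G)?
χ(G) = 2

Clique number ω(G) = 2 (lower bound: χ ≥ ω).
The graph is bipartite (no odd cycle), so 2 colors suffice: χ(G) = 2.
A valid 2-coloring: color 1: [4, 7, 9]; color 2: [0, 5, 11].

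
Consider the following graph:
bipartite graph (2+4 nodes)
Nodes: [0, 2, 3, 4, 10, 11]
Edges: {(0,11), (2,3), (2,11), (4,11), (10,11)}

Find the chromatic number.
χ(G) = 2

Clique number ω(G) = 2 (lower bound: χ ≥ ω).
The graph is bipartite (no odd cycle), so 2 colors suffice: χ(G) = 2.
A valid 2-coloring: color 1: [3, 11]; color 2: [0, 2, 4, 10].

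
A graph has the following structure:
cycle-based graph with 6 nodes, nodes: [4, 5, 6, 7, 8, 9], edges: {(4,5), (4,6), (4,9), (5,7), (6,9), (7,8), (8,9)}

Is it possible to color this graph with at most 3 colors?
Yes, G is 3-colorable

A valid 3-coloring: color 1: [5, 9]; color 2: [4, 8]; color 3: [6, 7].
(χ(G) = 3 ≤ 3.)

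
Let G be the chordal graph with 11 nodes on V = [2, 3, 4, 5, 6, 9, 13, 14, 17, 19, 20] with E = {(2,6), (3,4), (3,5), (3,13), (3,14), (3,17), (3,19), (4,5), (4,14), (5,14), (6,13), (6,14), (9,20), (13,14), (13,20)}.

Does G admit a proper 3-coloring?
No, G is not 3-colorable

The clique on vertices [3, 4, 5, 14] has size 4 > 3, so it alone needs 4 colors.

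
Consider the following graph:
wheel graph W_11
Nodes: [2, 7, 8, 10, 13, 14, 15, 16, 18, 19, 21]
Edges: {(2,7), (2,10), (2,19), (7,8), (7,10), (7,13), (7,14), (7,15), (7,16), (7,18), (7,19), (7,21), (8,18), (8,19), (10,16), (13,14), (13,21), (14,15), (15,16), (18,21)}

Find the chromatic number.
Clique number ω(G) = 3 (lower bound: χ ≥ ω).
The clique on [2, 7, 10] has size 3, forcing χ ≥ 3, and the coloring below uses 3 colors, so χ(G) = 3.
A valid 3-coloring: color 1: [7]; color 2: [10, 13, 15, 18, 19]; color 3: [2, 8, 14, 16, 21].

χ(G) = 3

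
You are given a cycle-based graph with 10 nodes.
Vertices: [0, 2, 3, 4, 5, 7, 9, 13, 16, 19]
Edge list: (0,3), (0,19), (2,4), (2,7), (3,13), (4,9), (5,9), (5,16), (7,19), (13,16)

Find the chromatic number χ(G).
Clique number ω(G) = 2 (lower bound: χ ≥ ω).
The graph is bipartite (no odd cycle), so 2 colors suffice: χ(G) = 2.
A valid 2-coloring: color 1: [2, 3, 9, 16, 19]; color 2: [0, 4, 5, 7, 13].

χ(G) = 2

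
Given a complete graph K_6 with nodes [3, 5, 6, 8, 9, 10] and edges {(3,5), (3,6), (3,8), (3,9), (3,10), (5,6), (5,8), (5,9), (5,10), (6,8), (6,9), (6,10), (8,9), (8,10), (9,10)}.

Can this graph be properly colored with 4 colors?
The clique on vertices [3, 5, 6, 8, 9, 10] has size 6 > 4, so it alone needs 6 colors.

No, G is not 4-colorable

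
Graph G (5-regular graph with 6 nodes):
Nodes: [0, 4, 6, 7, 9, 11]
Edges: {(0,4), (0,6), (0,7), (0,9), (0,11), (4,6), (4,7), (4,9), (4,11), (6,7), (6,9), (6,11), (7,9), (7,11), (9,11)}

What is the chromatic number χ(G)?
χ(G) = 6

Clique number ω(G) = 6 (lower bound: χ ≥ ω).
The clique on [0, 4, 6, 7, 9, 11] has size 6, forcing χ ≥ 6, and the coloring below uses 6 colors, so χ(G) = 6.
A valid 6-coloring: color 1: [9]; color 2: [0]; color 3: [11]; color 4: [7]; color 5: [6]; color 6: [4].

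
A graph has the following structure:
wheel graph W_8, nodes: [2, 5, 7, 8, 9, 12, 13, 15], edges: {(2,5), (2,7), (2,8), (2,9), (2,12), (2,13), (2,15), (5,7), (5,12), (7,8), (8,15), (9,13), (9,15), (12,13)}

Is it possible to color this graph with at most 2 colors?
The clique on vertices [2, 5, 12] has size 3 > 2, so it alone needs 3 colors.

No, G is not 2-colorable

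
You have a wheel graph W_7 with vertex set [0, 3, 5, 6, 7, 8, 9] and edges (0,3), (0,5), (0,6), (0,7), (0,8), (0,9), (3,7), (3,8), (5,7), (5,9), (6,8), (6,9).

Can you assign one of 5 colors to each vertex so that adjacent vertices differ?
A valid 5-coloring: color 1: [0]; color 2: [7, 8, 9]; color 3: [3, 5, 6].
(χ(G) = 3 ≤ 5.)

Yes, G is 5-colorable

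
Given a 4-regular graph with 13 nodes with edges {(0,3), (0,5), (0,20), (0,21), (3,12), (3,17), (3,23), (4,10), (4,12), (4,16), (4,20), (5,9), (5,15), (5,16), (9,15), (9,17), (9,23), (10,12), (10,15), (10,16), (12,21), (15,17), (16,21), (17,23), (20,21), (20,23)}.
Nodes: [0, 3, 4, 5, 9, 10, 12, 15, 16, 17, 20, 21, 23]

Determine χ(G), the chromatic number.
Clique number ω(G) = 3 (lower bound: χ ≥ ω).
The clique on [0, 20, 21] has size 3, forcing χ ≥ 3, and the coloring below uses 3 colors, so χ(G) = 3.
A valid 3-coloring: color 1: [4, 5, 17, 21]; color 2: [3, 9, 10, 20]; color 3: [0, 12, 15, 16, 23].

χ(G) = 3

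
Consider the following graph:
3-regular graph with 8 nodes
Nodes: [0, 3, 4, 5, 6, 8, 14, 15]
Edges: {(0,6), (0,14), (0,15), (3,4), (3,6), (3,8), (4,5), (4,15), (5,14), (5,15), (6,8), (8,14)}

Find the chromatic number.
Clique number ω(G) = 3 (lower bound: χ ≥ ω).
The clique on [3, 6, 8] has size 3, forcing χ ≥ 3, and the coloring below uses 3 colors, so χ(G) = 3.
A valid 3-coloring: color 1: [0, 5, 8]; color 2: [3, 14, 15]; color 3: [4, 6].

χ(G) = 3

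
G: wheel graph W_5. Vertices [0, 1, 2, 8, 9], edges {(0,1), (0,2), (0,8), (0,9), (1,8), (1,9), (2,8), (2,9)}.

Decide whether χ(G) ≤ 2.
The clique on vertices [0, 1, 8] has size 3 > 2, so it alone needs 3 colors.

No, G is not 2-colorable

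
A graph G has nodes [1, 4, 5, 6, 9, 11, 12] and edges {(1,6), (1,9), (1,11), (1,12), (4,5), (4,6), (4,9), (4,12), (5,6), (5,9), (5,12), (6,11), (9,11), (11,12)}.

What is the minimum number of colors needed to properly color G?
Clique number ω(G) = 3 (lower bound: χ ≥ ω).
The clique on [1, 9, 11] has size 3, forcing χ ≥ 3, and the coloring below uses 3 colors, so χ(G) = 3.
A valid 3-coloring: color 1: [1, 5]; color 2: [6, 9, 12]; color 3: [4, 11].

χ(G) = 3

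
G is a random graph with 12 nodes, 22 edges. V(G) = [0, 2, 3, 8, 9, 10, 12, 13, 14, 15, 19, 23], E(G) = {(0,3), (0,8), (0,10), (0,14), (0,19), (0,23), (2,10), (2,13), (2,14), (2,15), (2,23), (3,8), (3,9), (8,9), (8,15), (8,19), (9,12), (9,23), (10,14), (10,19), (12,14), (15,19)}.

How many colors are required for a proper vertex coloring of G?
χ(G) = 4

Clique number ω(G) = 3 (lower bound: χ ≥ ω).
Suppose a proper 3-coloring c exists. The clique [0, 3, 8] takes 3 distinct colors; by symmetry let c(0) = 1, c(3) = 2, c(8) = 3.
- Vertex 9: neighbors [3, 8] already have colors [2, 3] ⇒ c(9) = 1.
- Vertex 19: neighbors [0, 8] already have colors [1, 3] ⇒ c(19) = 2.
- Vertex 10: neighbors [0, 19] already have colors [1, 2] ⇒ c(10) = 3.
- Vertex 14: neighbors [0, 10] already have colors [1, 3] ⇒ c(14) = 2.
- Vertex 2: neighbors [14, 10] already have colors [2, 3] ⇒ c(2) = 1.
- Vertex 15: neighbors [2, 19, 8] already have colors [1, 2, 3] — all 3 colors blocked. Contradiction.
The forced assignments end in a contradiction, so G has no proper 3-coloring (χ ≥ 4).
The coloring below uses 4 colors, so χ(G) = 4.
A valid 4-coloring: color 1: [0, 2, 9]; color 2: [8, 10, 12, 13, 23]; color 3: [3, 14, 19]; color 4: [15].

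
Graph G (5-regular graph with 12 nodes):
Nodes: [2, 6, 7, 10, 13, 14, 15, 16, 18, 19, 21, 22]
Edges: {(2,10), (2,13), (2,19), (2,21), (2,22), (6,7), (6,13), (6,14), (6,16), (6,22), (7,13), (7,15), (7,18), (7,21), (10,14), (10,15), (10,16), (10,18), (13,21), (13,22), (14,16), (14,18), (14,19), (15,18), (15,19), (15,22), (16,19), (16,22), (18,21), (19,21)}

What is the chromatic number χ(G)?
χ(G) = 4

Clique number ω(G) = 3 (lower bound: χ ≥ ω).
Odd cycle [6, 7, 21, 2, 22] needs 3 colors (χ ≥ 3).
Vertex 13 is adjacent to every vertex of [2, 6, 7, 21, 22], which already need 3 colors among themselves, so 13 needs a new color (χ ≥ 4).
The coloring below uses 4 colors, so χ(G) = 4.
A valid 4-coloring: color 1: [6, 18, 19]; color 2: [13, 14, 15]; color 3: [2, 7, 16]; color 4: [10, 21, 22].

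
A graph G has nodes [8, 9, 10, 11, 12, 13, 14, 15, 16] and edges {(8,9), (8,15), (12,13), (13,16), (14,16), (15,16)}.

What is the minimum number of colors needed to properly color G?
Clique number ω(G) = 2 (lower bound: χ ≥ ω).
The graph is bipartite (no odd cycle), so 2 colors suffice: χ(G) = 2.
A valid 2-coloring: color 1: [8, 10, 11, 12, 16]; color 2: [9, 13, 14, 15].

χ(G) = 2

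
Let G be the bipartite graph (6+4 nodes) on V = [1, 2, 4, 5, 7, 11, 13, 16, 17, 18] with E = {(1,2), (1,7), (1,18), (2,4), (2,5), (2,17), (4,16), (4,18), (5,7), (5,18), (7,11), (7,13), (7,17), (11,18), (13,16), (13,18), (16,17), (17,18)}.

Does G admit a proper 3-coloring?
A valid 3-coloring: color 1: [2, 7, 16, 18]; color 2: [1, 4, 5, 11, 13, 17].
(χ(G) = 2 ≤ 3.)

Yes, G is 3-colorable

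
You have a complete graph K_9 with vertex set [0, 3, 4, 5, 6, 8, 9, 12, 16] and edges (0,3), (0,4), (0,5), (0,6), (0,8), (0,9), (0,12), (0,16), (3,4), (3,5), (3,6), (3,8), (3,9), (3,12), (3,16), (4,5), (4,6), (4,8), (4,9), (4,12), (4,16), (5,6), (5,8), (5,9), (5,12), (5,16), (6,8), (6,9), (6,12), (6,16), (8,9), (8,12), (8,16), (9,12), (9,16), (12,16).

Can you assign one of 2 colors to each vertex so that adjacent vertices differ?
The clique on vertices [0, 3, 4, 5, 6, 8, 9, 12, 16] has size 9 > 2, so it alone needs 9 colors.

No, G is not 2-colorable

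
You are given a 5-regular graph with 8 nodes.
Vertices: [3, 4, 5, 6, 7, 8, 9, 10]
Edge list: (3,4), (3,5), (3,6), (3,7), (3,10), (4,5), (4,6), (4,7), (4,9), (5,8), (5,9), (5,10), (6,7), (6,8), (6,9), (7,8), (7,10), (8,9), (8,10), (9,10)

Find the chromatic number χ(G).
Clique number ω(G) = 4 (lower bound: χ ≥ ω).
The clique on [5, 8, 9, 10] has size 4, forcing χ ≥ 4, and the coloring below uses 4 colors, so χ(G) = 4.
A valid 4-coloring: color 1: [7, 9]; color 2: [4, 10]; color 3: [5, 6]; color 4: [3, 8].

χ(G) = 4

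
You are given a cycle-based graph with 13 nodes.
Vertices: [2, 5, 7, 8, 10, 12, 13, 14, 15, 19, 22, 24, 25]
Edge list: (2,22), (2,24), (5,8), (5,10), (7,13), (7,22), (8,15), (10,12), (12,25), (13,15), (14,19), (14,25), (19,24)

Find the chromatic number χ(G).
χ(G) = 3

Clique number ω(G) = 2 (lower bound: χ ≥ ω).
Odd cycle [10, 12, 25, 14, 19, 24, 2, 22, 7, 13, 15, 8, 5] needs 3 colors (χ ≥ 3).
The coloring below uses 3 colors, so χ(G) = 3.
A valid 3-coloring: color 1: [2, 7, 8, 10, 19, 25]; color 2: [5, 12, 13, 14, 22, 24]; color 3: [15].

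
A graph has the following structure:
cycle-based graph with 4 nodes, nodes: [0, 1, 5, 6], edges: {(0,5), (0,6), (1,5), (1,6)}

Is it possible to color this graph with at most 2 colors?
Yes, G is 2-colorable

A valid 2-coloring: color 1: [5, 6]; color 2: [0, 1].
(χ(G) = 2 ≤ 2.)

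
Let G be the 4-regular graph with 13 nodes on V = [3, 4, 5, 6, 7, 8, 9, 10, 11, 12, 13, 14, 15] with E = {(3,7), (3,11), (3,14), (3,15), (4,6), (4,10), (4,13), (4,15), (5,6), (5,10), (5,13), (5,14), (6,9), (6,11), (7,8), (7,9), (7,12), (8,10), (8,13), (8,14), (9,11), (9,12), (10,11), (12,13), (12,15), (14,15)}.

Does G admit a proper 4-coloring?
Yes, G is 4-colorable

A valid 4-coloring: color 1: [3, 4, 5, 8, 9]; color 2: [6, 7, 10, 13, 15]; color 3: [11, 12, 14].
(χ(G) = 3 ≤ 4.)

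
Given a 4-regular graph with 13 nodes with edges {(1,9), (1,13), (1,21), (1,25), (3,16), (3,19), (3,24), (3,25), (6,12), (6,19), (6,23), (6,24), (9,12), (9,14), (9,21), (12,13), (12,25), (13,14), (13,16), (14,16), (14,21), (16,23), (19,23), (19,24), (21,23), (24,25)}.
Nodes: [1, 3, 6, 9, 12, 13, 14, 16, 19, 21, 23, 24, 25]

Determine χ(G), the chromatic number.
χ(G) = 3

Clique number ω(G) = 3 (lower bound: χ ≥ ω).
The clique on [1, 9, 21] has size 3, forcing χ ≥ 3, and the coloring below uses 3 colors, so χ(G) = 3.
A valid 3-coloring: color 1: [1, 12, 14, 23, 24]; color 2: [16, 19, 21, 25]; color 3: [3, 6, 9, 13].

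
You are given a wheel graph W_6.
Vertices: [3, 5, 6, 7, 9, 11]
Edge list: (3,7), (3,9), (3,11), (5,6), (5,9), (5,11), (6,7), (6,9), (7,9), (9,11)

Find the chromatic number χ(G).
χ(G) = 4

Clique number ω(G) = 3 (lower bound: χ ≥ ω).
Odd cycle [7, 6, 5, 11, 3] needs 3 colors (χ ≥ 3).
Vertex 9 is adjacent to every vertex of [3, 5, 6, 7, 11], which already need 3 colors among themselves, so 9 needs a new color (χ ≥ 4).
The coloring below uses 4 colors, so χ(G) = 4.
A valid 4-coloring: color 1: [9]; color 2: [7, 11]; color 3: [3, 6]; color 4: [5].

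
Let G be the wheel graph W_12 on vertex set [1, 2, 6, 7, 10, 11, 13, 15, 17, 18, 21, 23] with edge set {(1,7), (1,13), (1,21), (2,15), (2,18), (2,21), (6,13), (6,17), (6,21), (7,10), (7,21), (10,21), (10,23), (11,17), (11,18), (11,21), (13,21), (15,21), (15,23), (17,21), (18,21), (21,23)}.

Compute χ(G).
Clique number ω(G) = 3 (lower bound: χ ≥ ω).
Odd cycle [10, 7, 1, 13, 6, 17, 11, 18, 2, 15, 23] needs 3 colors (χ ≥ 3).
Vertex 21 is adjacent to every vertex of [1, 2, 6, 7, 10, 11, 13, 15, 17, 18, 23], which already need 3 colors among themselves, so 21 needs a new color (χ ≥ 4).
The coloring below uses 4 colors, so χ(G) = 4.
A valid 4-coloring: color 1: [21]; color 2: [1, 6, 10, 11, 15]; color 3: [7, 13, 17, 18, 23]; color 4: [2].

χ(G) = 4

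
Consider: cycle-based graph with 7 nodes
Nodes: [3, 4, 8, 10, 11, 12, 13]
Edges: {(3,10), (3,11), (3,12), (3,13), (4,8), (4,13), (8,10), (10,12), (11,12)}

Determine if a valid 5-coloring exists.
Yes, G is 5-colorable

A valid 5-coloring: color 1: [3, 4]; color 2: [10, 11, 13]; color 3: [8, 12].
(χ(G) = 3 ≤ 5.)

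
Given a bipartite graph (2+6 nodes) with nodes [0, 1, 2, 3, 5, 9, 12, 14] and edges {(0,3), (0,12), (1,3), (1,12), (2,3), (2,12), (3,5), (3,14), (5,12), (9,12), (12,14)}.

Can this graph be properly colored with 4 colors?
Yes, G is 4-colorable

A valid 4-coloring: color 1: [3, 12]; color 2: [0, 1, 2, 5, 9, 14].
(χ(G) = 2 ≤ 4.)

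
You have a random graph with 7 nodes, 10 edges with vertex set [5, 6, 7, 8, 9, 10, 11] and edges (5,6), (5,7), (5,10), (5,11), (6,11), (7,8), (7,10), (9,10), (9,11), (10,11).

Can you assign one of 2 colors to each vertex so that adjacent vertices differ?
No, G is not 2-colorable

The clique on vertices [9, 10, 11] has size 3 > 2, so it alone needs 3 colors.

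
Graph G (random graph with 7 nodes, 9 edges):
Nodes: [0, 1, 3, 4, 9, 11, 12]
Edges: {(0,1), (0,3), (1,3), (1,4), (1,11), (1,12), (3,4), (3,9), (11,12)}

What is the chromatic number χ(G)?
χ(G) = 3

Clique number ω(G) = 3 (lower bound: χ ≥ ω).
The clique on [1, 11, 12] has size 3, forcing χ ≥ 3, and the coloring below uses 3 colors, so χ(G) = 3.
A valid 3-coloring: color 1: [1, 9]; color 2: [3, 11]; color 3: [0, 4, 12].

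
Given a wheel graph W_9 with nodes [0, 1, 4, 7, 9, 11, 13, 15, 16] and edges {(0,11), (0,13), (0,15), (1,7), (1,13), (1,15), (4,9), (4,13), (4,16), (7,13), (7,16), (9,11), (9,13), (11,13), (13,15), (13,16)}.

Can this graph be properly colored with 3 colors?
A valid 3-coloring: color 1: [13]; color 2: [4, 7, 11, 15]; color 3: [0, 1, 9, 16].
(χ(G) = 3 ≤ 3.)

Yes, G is 3-colorable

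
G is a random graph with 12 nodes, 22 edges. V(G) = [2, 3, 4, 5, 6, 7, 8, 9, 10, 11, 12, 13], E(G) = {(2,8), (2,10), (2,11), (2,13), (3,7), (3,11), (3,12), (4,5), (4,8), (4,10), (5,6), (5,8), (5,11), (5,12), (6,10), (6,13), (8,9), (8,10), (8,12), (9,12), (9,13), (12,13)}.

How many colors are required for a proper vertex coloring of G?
Clique number ω(G) = 3 (lower bound: χ ≥ ω).
The clique on [8, 9, 12] has size 3, forcing χ ≥ 3, and the coloring below uses 3 colors, so χ(G) = 3.
A valid 3-coloring: color 1: [7, 8, 11, 13]; color 2: [3, 5, 9, 10]; color 3: [2, 4, 6, 12].

χ(G) = 3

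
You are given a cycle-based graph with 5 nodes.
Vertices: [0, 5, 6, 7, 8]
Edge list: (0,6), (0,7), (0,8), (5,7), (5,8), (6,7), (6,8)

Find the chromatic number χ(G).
Clique number ω(G) = 3 (lower bound: χ ≥ ω).
The clique on [0, 6, 8] has size 3, forcing χ ≥ 3, and the coloring below uses 3 colors, so χ(G) = 3.
A valid 3-coloring: color 1: [7, 8]; color 2: [5, 6]; color 3: [0].

χ(G) = 3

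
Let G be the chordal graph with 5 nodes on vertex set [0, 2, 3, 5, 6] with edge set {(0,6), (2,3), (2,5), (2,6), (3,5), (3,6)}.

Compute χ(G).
Clique number ω(G) = 3 (lower bound: χ ≥ ω).
The clique on [2, 3, 5] has size 3, forcing χ ≥ 3, and the coloring below uses 3 colors, so χ(G) = 3.
A valid 3-coloring: color 1: [5, 6]; color 2: [0, 2]; color 3: [3].

χ(G) = 3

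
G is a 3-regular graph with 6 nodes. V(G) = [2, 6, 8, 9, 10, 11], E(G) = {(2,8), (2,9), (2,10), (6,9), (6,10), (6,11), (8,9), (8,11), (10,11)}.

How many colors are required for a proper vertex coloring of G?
Clique number ω(G) = 3 (lower bound: χ ≥ ω).
The clique on [2, 8, 9] has size 3, forcing χ ≥ 3, and the coloring below uses 3 colors, so χ(G) = 3.
A valid 3-coloring: color 1: [9, 10]; color 2: [2, 11]; color 3: [6, 8].

χ(G) = 3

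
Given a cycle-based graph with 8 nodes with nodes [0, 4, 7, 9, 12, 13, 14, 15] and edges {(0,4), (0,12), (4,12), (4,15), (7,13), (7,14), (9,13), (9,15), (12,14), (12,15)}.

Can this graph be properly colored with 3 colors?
Yes, G is 3-colorable

A valid 3-coloring: color 1: [7, 9, 12]; color 2: [4, 13, 14]; color 3: [0, 15].
(χ(G) = 3 ≤ 3.)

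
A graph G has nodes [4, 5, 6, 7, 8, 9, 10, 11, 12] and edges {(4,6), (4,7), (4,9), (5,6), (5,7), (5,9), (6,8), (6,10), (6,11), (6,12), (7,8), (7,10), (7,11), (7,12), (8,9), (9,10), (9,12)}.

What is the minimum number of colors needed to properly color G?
χ(G) = 2

Clique number ω(G) = 2 (lower bound: χ ≥ ω).
The graph is bipartite (no odd cycle), so 2 colors suffice: χ(G) = 2.
A valid 2-coloring: color 1: [6, 7, 9]; color 2: [4, 5, 8, 10, 11, 12].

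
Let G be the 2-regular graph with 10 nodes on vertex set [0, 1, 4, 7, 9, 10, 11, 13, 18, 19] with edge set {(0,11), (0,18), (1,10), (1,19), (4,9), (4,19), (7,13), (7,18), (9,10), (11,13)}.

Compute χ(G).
χ(G) = 3

Clique number ω(G) = 2 (lower bound: χ ≥ ω).
Odd cycle [19, 4, 9, 10, 1] needs 3 colors (χ ≥ 3).
The coloring below uses 3 colors, so χ(G) = 3.
A valid 3-coloring: color 1: [7, 10, 11, 19]; color 2: [1, 4, 13, 18]; color 3: [0, 9].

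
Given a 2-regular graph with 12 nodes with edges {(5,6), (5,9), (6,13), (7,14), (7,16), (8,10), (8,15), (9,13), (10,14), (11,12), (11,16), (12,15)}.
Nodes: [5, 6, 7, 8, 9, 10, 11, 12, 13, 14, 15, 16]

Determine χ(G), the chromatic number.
Clique number ω(G) = 2 (lower bound: χ ≥ ω).
The graph is bipartite (no odd cycle), so 2 colors suffice: χ(G) = 2.
A valid 2-coloring: color 1: [6, 7, 9, 10, 11, 15]; color 2: [5, 8, 12, 13, 14, 16].

χ(G) = 2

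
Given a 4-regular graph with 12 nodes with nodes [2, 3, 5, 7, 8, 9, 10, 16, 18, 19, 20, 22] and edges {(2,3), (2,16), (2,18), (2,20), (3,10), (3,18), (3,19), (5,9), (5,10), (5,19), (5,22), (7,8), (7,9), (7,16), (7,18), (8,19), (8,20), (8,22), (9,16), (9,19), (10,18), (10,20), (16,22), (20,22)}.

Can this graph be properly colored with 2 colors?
The clique on vertices [2, 3, 18] has size 3 > 2, so it alone needs 3 colors.

No, G is not 2-colorable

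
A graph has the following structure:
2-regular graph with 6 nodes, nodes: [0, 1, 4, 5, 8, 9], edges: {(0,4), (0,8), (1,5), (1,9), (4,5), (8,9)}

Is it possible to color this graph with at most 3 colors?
A valid 3-coloring: color 1: [0, 5, 9]; color 2: [1, 4, 8].
(χ(G) = 2 ≤ 3.)

Yes, G is 3-colorable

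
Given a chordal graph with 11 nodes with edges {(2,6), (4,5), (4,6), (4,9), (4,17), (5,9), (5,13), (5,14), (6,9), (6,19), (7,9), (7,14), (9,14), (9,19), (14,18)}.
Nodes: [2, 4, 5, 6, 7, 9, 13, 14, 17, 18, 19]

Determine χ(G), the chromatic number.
χ(G) = 3

Clique number ω(G) = 3 (lower bound: χ ≥ ω).
The clique on [6, 9, 19] has size 3, forcing χ ≥ 3, and the coloring below uses 3 colors, so χ(G) = 3.
A valid 3-coloring: color 1: [2, 9, 13, 17, 18]; color 2: [4, 14, 19]; color 3: [5, 6, 7].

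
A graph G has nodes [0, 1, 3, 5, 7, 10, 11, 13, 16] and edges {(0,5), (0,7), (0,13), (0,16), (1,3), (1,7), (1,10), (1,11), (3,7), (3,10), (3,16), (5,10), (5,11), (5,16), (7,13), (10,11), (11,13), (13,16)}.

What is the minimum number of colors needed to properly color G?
χ(G) = 3

Clique number ω(G) = 3 (lower bound: χ ≥ ω).
The clique on [0, 5, 16] has size 3, forcing χ ≥ 3, and the coloring below uses 3 colors, so χ(G) = 3.
A valid 3-coloring: color 1: [7, 10, 16]; color 2: [1, 5, 13]; color 3: [0, 3, 11].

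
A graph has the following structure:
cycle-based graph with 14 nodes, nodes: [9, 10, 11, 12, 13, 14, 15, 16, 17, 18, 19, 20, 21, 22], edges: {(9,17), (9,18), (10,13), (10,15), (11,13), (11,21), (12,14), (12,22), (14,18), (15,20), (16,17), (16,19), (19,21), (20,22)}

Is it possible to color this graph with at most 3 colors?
Yes, G is 3-colorable

A valid 3-coloring: color 1: [10, 11, 12, 17, 18, 19, 20]; color 2: [9, 13, 14, 15, 16, 21, 22].
(χ(G) = 2 ≤ 3.)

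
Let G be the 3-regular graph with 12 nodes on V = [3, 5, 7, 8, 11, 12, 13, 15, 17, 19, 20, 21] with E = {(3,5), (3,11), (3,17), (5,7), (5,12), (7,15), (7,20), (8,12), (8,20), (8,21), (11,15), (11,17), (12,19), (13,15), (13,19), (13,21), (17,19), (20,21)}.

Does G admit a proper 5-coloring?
Yes, G is 5-colorable

A valid 5-coloring: color 1: [5, 15, 19, 21]; color 2: [3, 12, 13, 20]; color 3: [7, 8, 11]; color 4: [17].
(χ(G) = 3 ≤ 5.)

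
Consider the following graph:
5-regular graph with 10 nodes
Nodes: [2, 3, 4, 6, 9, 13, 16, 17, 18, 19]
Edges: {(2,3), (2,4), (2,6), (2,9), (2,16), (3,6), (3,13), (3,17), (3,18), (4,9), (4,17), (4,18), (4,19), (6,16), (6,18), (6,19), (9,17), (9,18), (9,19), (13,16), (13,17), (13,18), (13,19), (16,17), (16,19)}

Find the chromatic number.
χ(G) = 3

Clique number ω(G) = 3 (lower bound: χ ≥ ω).
The clique on [2, 4, 9] has size 3, forcing χ ≥ 3, and the coloring below uses 3 colors, so χ(G) = 3.
A valid 3-coloring: color 1: [6, 9, 13]; color 2: [2, 17, 18, 19]; color 3: [3, 4, 16].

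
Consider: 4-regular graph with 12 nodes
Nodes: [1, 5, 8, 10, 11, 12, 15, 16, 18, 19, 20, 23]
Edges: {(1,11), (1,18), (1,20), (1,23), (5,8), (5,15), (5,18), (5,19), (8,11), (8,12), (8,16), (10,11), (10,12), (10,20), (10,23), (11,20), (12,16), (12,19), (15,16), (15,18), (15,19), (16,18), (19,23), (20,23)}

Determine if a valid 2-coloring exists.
No, G is not 2-colorable

The clique on vertices [1, 11, 20] has size 3 > 2, so it alone needs 3 colors.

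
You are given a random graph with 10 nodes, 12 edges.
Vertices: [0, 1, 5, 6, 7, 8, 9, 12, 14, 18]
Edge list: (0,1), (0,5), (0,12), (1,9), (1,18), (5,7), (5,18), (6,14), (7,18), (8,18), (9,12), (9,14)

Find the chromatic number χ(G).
χ(G) = 3

Clique number ω(G) = 3 (lower bound: χ ≥ ω).
The clique on [5, 7, 18] has size 3, forcing χ ≥ 3, and the coloring below uses 3 colors, so χ(G) = 3.
A valid 3-coloring: color 1: [0, 6, 9, 18]; color 2: [1, 7, 8, 12, 14]; color 3: [5].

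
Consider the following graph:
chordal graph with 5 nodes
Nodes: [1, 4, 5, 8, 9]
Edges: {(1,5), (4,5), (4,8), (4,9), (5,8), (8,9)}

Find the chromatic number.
Clique number ω(G) = 3 (lower bound: χ ≥ ω).
The clique on [4, 8, 9] has size 3, forcing χ ≥ 3, and the coloring below uses 3 colors, so χ(G) = 3.
A valid 3-coloring: color 1: [5, 9]; color 2: [1, 8]; color 3: [4].

χ(G) = 3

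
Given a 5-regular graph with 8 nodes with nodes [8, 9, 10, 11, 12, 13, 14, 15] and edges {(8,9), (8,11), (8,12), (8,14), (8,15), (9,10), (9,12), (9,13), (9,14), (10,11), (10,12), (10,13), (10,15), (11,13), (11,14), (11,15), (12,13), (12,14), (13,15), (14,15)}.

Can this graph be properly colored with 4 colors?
A valid 4-coloring: color 1: [10, 14]; color 2: [9, 15]; color 3: [8, 13]; color 4: [11, 12].
(χ(G) = 4 ≤ 4.)

Yes, G is 4-colorable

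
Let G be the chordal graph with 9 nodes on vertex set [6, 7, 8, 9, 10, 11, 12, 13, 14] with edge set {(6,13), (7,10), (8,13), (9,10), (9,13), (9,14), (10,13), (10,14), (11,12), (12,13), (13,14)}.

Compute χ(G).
χ(G) = 4

Clique number ω(G) = 4 (lower bound: χ ≥ ω).
The clique on [9, 10, 13, 14] has size 4, forcing χ ≥ 4, and the coloring below uses 4 colors, so χ(G) = 4.
A valid 4-coloring: color 1: [7, 11, 13]; color 2: [6, 8, 10, 12]; color 3: [14]; color 4: [9].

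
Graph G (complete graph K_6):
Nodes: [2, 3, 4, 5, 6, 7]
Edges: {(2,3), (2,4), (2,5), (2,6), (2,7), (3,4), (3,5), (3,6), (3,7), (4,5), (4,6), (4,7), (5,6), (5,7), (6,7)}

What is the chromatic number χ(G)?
Clique number ω(G) = 6 (lower bound: χ ≥ ω).
The clique on [2, 3, 4, 5, 6, 7] has size 6, forcing χ ≥ 6, and the coloring below uses 6 colors, so χ(G) = 6.
A valid 6-coloring: color 1: [3]; color 2: [2]; color 3: [7]; color 4: [4]; color 5: [6]; color 6: [5].

χ(G) = 6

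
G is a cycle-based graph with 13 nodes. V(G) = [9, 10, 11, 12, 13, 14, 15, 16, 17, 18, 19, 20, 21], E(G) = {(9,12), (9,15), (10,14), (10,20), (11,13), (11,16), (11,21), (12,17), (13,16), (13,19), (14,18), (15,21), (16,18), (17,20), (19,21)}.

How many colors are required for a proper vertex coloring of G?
Clique number ω(G) = 3 (lower bound: χ ≥ ω).
The clique on [11, 13, 16] has size 3, forcing χ ≥ 3, and the coloring below uses 3 colors, so χ(G) = 3.
A valid 3-coloring: color 1: [9, 10, 13, 17, 18, 21]; color 2: [11, 12, 14, 15, 19, 20]; color 3: [16].

χ(G) = 3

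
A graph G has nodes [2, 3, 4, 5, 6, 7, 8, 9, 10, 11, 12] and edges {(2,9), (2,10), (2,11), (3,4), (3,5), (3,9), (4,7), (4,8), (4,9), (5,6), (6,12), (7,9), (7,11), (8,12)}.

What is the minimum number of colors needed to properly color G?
χ(G) = 3

Clique number ω(G) = 3 (lower bound: χ ≥ ω).
The clique on [3, 4, 9] has size 3, forcing χ ≥ 3, and the coloring below uses 3 colors, so χ(G) = 3.
A valid 3-coloring: color 1: [6, 8, 9, 10, 11]; color 2: [2, 4, 5, 12]; color 3: [3, 7].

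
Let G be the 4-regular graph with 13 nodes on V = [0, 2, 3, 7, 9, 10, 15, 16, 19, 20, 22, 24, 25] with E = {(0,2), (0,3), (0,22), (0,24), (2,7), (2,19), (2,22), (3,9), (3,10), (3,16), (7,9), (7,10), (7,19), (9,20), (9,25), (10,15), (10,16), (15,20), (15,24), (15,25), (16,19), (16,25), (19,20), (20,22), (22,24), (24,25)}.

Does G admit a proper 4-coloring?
Yes, G is 4-colorable

A valid 4-coloring: color 1: [0, 7, 20, 25]; color 2: [2, 9, 15, 16]; color 3: [10, 19, 22]; color 4: [3, 24].
(χ(G) = 4 ≤ 4.)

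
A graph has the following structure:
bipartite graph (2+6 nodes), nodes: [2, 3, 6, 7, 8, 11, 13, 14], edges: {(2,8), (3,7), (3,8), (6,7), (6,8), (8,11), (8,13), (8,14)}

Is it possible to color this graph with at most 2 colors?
Yes, G is 2-colorable

A valid 2-coloring: color 1: [7, 8]; color 2: [2, 3, 6, 11, 13, 14].
(χ(G) = 2 ≤ 2.)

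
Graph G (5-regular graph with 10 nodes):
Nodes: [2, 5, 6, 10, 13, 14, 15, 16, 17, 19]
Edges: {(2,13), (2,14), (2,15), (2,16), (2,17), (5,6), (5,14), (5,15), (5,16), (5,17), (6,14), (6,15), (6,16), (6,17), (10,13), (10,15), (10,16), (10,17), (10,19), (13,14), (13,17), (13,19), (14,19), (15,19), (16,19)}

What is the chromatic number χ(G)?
χ(G) = 4

Clique number ω(G) = 3 (lower bound: χ ≥ ω).
Odd cycle [2, 14, 19, 10, 17] needs 3 colors (χ ≥ 3).
Vertex 13 is adjacent to every vertex of [2, 10, 14, 17, 19], which already need 3 colors among themselves, so 13 needs a new color (χ ≥ 4).
The coloring below uses 4 colors, so χ(G) = 4.
A valid 4-coloring: color 1: [13, 15, 16]; color 2: [2, 6, 10]; color 3: [5, 19]; color 4: [14, 17].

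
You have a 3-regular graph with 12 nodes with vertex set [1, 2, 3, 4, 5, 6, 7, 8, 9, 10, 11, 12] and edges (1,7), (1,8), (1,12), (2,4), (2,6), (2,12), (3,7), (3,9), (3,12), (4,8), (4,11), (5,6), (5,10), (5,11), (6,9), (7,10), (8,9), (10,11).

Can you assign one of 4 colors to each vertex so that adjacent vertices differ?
A valid 4-coloring: color 1: [2, 3, 5, 8]; color 2: [6, 7, 11, 12]; color 3: [1, 4, 9, 10].
(χ(G) = 3 ≤ 4.)

Yes, G is 4-colorable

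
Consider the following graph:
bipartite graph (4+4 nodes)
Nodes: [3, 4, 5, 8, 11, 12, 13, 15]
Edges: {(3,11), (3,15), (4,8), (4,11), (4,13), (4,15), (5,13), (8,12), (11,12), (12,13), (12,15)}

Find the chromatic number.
Clique number ω(G) = 2 (lower bound: χ ≥ ω).
The graph is bipartite (no odd cycle), so 2 colors suffice: χ(G) = 2.
A valid 2-coloring: color 1: [3, 4, 5, 12]; color 2: [8, 11, 13, 15].

χ(G) = 2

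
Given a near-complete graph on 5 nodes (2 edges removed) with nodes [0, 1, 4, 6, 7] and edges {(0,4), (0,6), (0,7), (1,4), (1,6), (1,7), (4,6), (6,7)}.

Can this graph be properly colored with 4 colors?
A valid 4-coloring: color 1: [6]; color 2: [4, 7]; color 3: [0, 1].
(χ(G) = 3 ≤ 4.)

Yes, G is 4-colorable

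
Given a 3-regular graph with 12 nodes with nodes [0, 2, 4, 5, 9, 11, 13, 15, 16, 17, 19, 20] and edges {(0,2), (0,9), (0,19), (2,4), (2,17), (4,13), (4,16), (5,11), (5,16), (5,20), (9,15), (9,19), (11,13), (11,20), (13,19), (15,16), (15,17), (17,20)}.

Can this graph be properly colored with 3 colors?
A valid 3-coloring: color 1: [2, 11, 16, 19]; color 2: [5, 9, 13, 17]; color 3: [0, 4, 15, 20].
(χ(G) = 3 ≤ 3.)

Yes, G is 3-colorable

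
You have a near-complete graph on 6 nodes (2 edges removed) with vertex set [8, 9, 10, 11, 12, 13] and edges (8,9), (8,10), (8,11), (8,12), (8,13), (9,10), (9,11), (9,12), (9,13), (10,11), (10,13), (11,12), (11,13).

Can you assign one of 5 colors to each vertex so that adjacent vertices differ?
Yes, G is 5-colorable

A valid 5-coloring: color 1: [9]; color 2: [8]; color 3: [11]; color 4: [12, 13]; color 5: [10].
(χ(G) = 5 ≤ 5.)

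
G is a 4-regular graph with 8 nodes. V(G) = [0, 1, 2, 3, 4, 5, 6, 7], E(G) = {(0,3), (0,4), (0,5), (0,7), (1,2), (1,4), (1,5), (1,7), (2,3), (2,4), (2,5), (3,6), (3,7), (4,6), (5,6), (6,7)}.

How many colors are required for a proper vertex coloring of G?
Clique number ω(G) = 3 (lower bound: χ ≥ ω).
The clique on [0, 3, 7] has size 3, forcing χ ≥ 3, and the coloring below uses 3 colors, so χ(G) = 3.
A valid 3-coloring: color 1: [4, 5, 7]; color 2: [0, 2, 6]; color 3: [1, 3].

χ(G) = 3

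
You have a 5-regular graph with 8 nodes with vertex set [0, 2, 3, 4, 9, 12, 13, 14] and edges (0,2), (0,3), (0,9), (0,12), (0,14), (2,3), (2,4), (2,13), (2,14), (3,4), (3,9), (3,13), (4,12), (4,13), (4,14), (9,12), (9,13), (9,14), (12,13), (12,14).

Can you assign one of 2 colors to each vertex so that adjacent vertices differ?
No, G is not 2-colorable

The clique on vertices [0, 9, 12, 14] has size 4 > 2, so it alone needs 4 colors.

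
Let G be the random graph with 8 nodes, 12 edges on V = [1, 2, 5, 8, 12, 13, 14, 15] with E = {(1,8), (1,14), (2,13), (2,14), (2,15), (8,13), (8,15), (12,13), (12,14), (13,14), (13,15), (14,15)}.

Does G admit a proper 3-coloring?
The clique on vertices [2, 13, 14, 15] has size 4 > 3, so it alone needs 4 colors.

No, G is not 3-colorable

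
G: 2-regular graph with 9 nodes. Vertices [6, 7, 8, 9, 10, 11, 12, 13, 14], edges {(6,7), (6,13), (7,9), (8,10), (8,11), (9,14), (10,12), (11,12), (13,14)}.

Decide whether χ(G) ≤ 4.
A valid 4-coloring: color 1: [9, 10, 11, 13]; color 2: [7, 8, 12, 14]; color 3: [6].
(χ(G) = 3 ≤ 4.)

Yes, G is 4-colorable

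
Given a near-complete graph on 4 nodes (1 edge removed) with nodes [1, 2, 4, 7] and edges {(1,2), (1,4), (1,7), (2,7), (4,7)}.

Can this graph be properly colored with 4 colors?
A valid 4-coloring: color 1: [7]; color 2: [1]; color 3: [2, 4].
(χ(G) = 3 ≤ 4.)

Yes, G is 4-colorable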